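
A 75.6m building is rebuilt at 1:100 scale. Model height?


Model size = real / scale
= 75.6 / 100
= 0.7560 m

0.7560 m


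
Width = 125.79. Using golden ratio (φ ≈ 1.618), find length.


φ = (1 + √5) / 2 ≈ 1.618
Length = width × φ = 125.79 × 1.618 = 203.52822
≈ 203.53

203.53


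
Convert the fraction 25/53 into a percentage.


Percentage = (part / whole) × 100
= (25 / 53) × 100
≈ 47.17%

47.17%


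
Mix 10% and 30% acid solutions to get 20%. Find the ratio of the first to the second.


Let x parts of 10% mix with y parts of 30%.
10x + 30y = 20(x + y)
10x + 30y = 20x + 20y
x(10 - 20) = y(20 - 30)
x/y = (30 - 20)/(20 - 10) = 10/10
Simplify: 1:1
= 1:1

1:1


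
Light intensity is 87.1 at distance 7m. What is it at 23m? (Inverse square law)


I₁d₁² = I₂d₂²
I₂ = I₁ × (d₁/d₂)²
= 87.1 × (7/23)²
= 87.1 × 49/529
= 4267.9/529
≈ 8.0679

8.0679


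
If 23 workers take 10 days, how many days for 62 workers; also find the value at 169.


Inverse proportion: x × y = constant
k = 23 × 10 = 230
At x=62: k/62 = 3.71
At x=169: k/169 = 1.36
= 3.71 and 1.36

3.71 and 1.36


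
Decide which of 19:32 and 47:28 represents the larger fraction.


19/32 = 0.5938
47/28 = 1.6786
0.5938 < 1.6786, so 19:32 is less
= 47:28

47:28


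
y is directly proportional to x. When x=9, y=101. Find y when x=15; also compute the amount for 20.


Direct proportion: y/x = constant
k = 101/9 ≈ 11.2222
y at x=15: k × 15 = 101 × 15 / 9 = 1515/9 ≈ 168.33
y at x=20: k × 20 = 101 × 20 / 9 = 2020/9 ≈ 224.44
= 168.33 and 224.44

168.33 and 224.44


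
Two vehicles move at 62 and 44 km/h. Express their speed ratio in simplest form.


Ratio = 62:44
GCD = 2
Simplified = 31:22
Time ratio (same distance) = 22:31
Speed ratio = 31:22

31:22


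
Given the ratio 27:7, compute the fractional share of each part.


Total parts = 27 + 7 = 34
First part: 27/34 = 27/34
Second part: 7/34 = 7/34
= 27/34 and 7/34

27/34 and 7/34


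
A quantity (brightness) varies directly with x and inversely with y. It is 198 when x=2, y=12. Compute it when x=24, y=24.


z = k·x/y
Solve for k using the known point: k = z·y/x = 198×12/2 = 2376/2 = 1188.0000
Now evaluate at x=24, y=24:
z = k × 24 / 24 = (2376 × 24) / (2 × 24) = 57024/48
= 1188.0000

1188.0000


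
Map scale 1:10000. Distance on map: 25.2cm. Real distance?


Real distance = map distance × scale
= 25.2cm × 10000
= 252000 cm = 2520.0 m
= 2.520 km

2.520 km


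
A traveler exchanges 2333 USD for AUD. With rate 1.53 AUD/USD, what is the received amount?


Amount × rate = 2333 × 1.53
= 3569.49 AUD

3569.49 AUD


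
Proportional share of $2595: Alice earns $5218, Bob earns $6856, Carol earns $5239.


Total income = 5218 + 6856 + 5239 = $17313
Alice: $2595 × 5218/17313 = $782.11
Bob: $2595 × 6856/17313 = $1027.63
Carol: $2595 × 5239/17313 = $785.26
= Alice: $782.11, Bob: $1027.63, Carol: $785.26

Alice: $782.11, Bob: $1027.63, Carol: $785.26


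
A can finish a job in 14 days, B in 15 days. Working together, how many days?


Rate of A = 1/14 per day
Rate of B = 1/15 per day
Combined rate = 1/14 + 1/15 = 29/210 ≈ 0.1381 per day
Days = 1 / combined rate = 210/29
≈ 7.24 days

7.24 days


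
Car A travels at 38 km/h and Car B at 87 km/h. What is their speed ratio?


Ratio = 38:87
GCD = 1
Simplified = 38:87
Time ratio (same distance) = 87:38
Speed ratio = 38:87

38:87


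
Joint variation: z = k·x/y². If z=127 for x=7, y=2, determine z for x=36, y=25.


z = k·x/y²
Solve for k using the known point: k = z·y²/x = 127×4/7 = 508/7 ≈ 72.5714
Now evaluate at x=36, y=25:
z = k × 36 / 625 = (508 × 36) / (7 × 625) = 18288/4375
≈ 4.1801

4.1801


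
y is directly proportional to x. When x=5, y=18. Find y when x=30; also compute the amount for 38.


Direct proportion: y/x = constant
k = 18/5 = 3.6000
y at x=30: k × 30 = 18 × 30 / 5 = 540/5 = 108.00
y at x=38: k × 38 = 18 × 38 / 5 = 684/5 = 136.80
= 108.00 and 136.80

108.00 and 136.80


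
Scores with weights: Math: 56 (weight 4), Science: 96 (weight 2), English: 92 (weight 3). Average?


Numerator = 56×4 + 96×2 + 92×3
= 224 + 192 + 276
= 692
Total weight = 9
Weighted avg = 692/9
= 76.89

76.89


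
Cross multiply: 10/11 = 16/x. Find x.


Cross multiply: 10 × x = 11 × 16
10x = 176
x = 176 / 10
= 17.60

17.60


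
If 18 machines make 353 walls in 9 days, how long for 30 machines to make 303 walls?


Days ∝ work / workers, so d₂ = d₁ × (m₁/m₂) × (w₂/w₁)
Workers factor (inverse): 18/30 = 0.6000
Work factor (direct): 303/353 ≈ 0.8584
d₂ = 9 × 18/30 × 303/353 = (9 × 18 × 303) / (30 × 353) = 49086/10590
≈ 4.64 days

4.64 days


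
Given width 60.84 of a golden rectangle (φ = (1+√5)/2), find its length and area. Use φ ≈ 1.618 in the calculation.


φ = (1 + √5) / 2 ≈ 1.618
Length = width × φ = 60.84 × 1.618 = 98.43912
≈ 98.44
Area = width × length = 60.84 × 98.43912 = 5989.0360608 ≈ 5989.04
= Length: 98.44, Area: 5989.04

Length: 98.44, Area: 5989.04


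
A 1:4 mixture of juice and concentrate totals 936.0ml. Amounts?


Total parts = 1 + 4 = 5
juice: 936.0 × 1/5 = 187.2ml
concentrate: 936.0 × 4/5 = 748.8ml
= 187.2ml and 748.8ml

187.2ml and 748.8ml


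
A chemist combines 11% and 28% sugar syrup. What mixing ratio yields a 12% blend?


Let x parts of 11% mix with y parts of 28%.
11x + 28y = 12(x + y)
11x + 28y = 12x + 12y
x(11 - 12) = y(12 - 28)
x/y = (28 - 12)/(12 - 11) = 16/1
Simplify: 16:1
= 16:1

16:1


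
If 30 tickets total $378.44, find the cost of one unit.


Unit rate = total / quantity
= 378.44 / 30
= $12.61 per unit

$12.61 per unit


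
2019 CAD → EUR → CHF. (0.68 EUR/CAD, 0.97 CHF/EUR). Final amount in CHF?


Step 1: 2019 CAD × 0.68 = 1372.92 EUR
Step 2: 1372.92 EUR × 0.97 = 1331.73 CHF
Implied rate CAD→CHF = 0.68 × 0.97 = 0.6596
= 1331.73 CHF

1331.73 CHF


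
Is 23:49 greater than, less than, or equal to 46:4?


23/49 = 0.4694
46/4 = 11.5000
0.4694 < 11.5000, so 23:49 is less
= less than

less than


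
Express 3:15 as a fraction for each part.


Total parts = 3 + 15 = 18
First part: 3/18 = 1/6
Second part: 15/18 = 5/6
= 1/6 and 5/6

1/6 and 5/6


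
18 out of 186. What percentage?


Percentage = (part / whole) × 100
= (18 / 186) × 100
≈ 9.68%

9.68%


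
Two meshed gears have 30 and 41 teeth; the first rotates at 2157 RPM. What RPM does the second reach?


Gear ratio = 30:41 = 30:41
RPM_B = RPM_A × (teeth_A / teeth_B)
= 2157 × (30/41)
= 1578.3 RPM

1578.3 RPM


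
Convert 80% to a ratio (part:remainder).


80% means 80 parts out of 100; remainder = 20
Part : remainder = 80:20
GCD = 20
= 4:1

4:1


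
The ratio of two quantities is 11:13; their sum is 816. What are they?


Let A = 11k, B = 13k.
11k + 13k = 816
24k = 816 → k = 816/24 = 34
A = 11×34 = 374, B = 13×34 = 442
= A = 374, B = 442

A = 374, B = 442


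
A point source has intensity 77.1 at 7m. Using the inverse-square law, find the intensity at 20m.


I₁d₁² = I₂d₂²
I₂ = I₁ × (d₁/d₂)²
= 77.1 × (7/20)²
= 77.1 × 49/400
= 3777.9/400
≈ 9.4448

9.4448


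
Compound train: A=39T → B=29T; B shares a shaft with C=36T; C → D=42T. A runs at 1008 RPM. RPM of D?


Stage 1: RPM_B = RPM_A × t_A/t_B = 1008 × 39/29 = 39312/29 ≈ 1355.59
B and C share a shaft → RPM_C = RPM_B
Stage 2: RPM_D = RPM_C × t_C/t_D = RPM_A × (t_A×t_C)/(t_B×t_D)
Overall ratio = (39×36)/(29×42) = 1404/1218
RPM_D = 1008 × 1404/1218 = 1415232/1218
≈ 1161.93 RPM

1161.93 RPM


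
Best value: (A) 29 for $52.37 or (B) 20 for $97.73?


Deal A: $52.37/29 = $1.8059/unit
Deal B: $97.73/20 = $4.8865/unit
A is cheaper per unit
= Deal A

Deal A


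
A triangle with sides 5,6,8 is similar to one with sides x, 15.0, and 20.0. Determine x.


Scale factor = 15.0/6 = 2.5
Missing side = 5 × 2.5
= 12.5

12.5


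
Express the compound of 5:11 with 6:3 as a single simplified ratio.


Compound ratio = (5×6) : (11×3)
= 30:33
GCD = 3
= 10:11

10:11


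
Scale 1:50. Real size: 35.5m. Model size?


Model size = real / scale
= 35.5 / 50
= 0.7100 m

0.7100 m


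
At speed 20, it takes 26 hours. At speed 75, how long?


Inverse proportion: x × y = constant
k = 20 × 26 = 520
y₂ = k / 75 = 520 / 75
= 6.93

6.93


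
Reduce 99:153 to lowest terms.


GCD(99, 153) = 9
99/9 : 153/9
= 11:17

11:17


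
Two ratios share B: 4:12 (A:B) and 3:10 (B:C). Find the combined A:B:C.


Match B: multiply A:B by 3 → 12:36
Multiply B:C by 12 → 36:120
Combined: 12:36:120
GCD = 12
= 1:3:10

1:3:10


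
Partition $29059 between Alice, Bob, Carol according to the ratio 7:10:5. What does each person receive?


Total parts = 7 + 10 + 5 = 22
Alice: 29059 × 7/22 = 9246.05
Bob: 29059 × 10/22 = 13208.64
Carol: 29059 × 5/22 = 6604.32
= Alice: $9246.05, Bob: $13208.64, Carol: $6604.32

Alice: $9246.05, Bob: $13208.64, Carol: $6604.32


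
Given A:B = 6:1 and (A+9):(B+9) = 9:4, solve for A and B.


Let A = 6k, B = 1k.
(6k + 9) / (1k + 9) = 9/4
Cross-multiply: 4(6k + 9) = 9(1k + 9)
24k + 36 = 9k + 81
24k - 9k = 81 - 36
15k = 45
k = 45/15 = 3
A = 6×3 = 18, B = 1×3 = 3
= A = 18, B = 3

A = 18, B = 3


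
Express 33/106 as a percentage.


Percentage = (part / whole) × 100
= (33 / 106) × 100
≈ 31.13%

31.13%


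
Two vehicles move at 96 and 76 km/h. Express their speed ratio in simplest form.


Ratio = 96:76
GCD = 4
Simplified = 24:19
Time ratio (same distance) = 19:24
Speed ratio = 24:19

24:19


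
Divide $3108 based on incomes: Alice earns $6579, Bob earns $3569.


Total income = 6579 + 3569 = $10148
Alice: $3108 × 6579/10148 = $2014.93
Bob: $3108 × 3569/10148 = $1093.07
= Alice: $2014.93, Bob: $1093.07

Alice: $2014.93, Bob: $1093.07


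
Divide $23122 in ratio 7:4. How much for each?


Total parts = 7 + 4 = 11
Part 1: 23122 × 7/11 = 14714.00
Part 2: 23122 × 4/11 = 8408.00
= Part 1: $14714.00, Part 2: $8408.00

Part 1: $14714.00, Part 2: $8408.00


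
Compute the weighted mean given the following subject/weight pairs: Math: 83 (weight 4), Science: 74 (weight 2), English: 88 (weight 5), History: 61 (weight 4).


Numerator = 83×4 + 74×2 + 88×5 + 61×4
= 332 + 148 + 440 + 244
= 1164
Total weight = 15
Weighted avg = 1164/15
= 77.60

77.60


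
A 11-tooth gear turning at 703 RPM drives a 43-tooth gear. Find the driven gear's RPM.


Gear ratio = 11:43 = 11:43
RPM_B = RPM_A × (teeth_A / teeth_B)
= 703 × (11/43)
= 179.8 RPM

179.8 RPM


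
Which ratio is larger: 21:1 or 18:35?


21/1 = 21.0000
18/35 = 0.5143
21.0000 > 0.5143, so 21:1 is greater
= 21:1

21:1


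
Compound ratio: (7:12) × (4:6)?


Compound ratio = (7×4) : (12×6)
= 28:72
GCD = 4
= 7:18

7:18


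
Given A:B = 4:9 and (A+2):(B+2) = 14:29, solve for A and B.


Let A = 4k, B = 9k.
(4k + 2) / (9k + 2) = 14/29
Cross-multiply: 29(4k + 2) = 14(9k + 2)
116k + 58 = 126k + 28
116k - 126k = 28 - 58
-10k = -30
k = -30/-10 = 3
A = 4×3 = 12, B = 9×3 = 27
= A = 12, B = 27

A = 12, B = 27


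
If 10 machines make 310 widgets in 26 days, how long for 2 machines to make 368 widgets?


Days ∝ work / workers, so d₂ = d₁ × (m₁/m₂) × (w₂/w₁)
Workers factor (inverse): 10/2 = 5.0000
Work factor (direct): 368/310 ≈ 1.1871
d₂ = 26 × 10/2 × 368/310 = (26 × 10 × 368) / (2 × 310) = 95680/620
≈ 154.32 days

154.32 days


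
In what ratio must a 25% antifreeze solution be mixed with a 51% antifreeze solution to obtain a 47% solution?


Let x parts of 25% mix with y parts of 51%.
25x + 51y = 47(x + y)
25x + 51y = 47x + 47y
x(25 - 47) = y(47 - 51)
x/y = (51 - 47)/(47 - 25) = 4/22
Simplify: 2:11
= 2:11

2:11


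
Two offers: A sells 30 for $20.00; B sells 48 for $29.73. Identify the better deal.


Deal A: $20.00/30 = $0.6667/unit
Deal B: $29.73/48 = $0.6194/unit
B is cheaper per unit
= Deal B

Deal B


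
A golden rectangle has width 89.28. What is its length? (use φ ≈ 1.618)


φ = (1 + √5) / 2 ≈ 1.618
Length = width × φ = 89.28 × 1.618 = 144.45504
≈ 144.46

144.46


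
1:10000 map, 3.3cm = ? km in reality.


Real distance = map distance × scale
= 3.3cm × 10000
= 33000 cm = 330.0 m
= 0.330 km

0.330 km


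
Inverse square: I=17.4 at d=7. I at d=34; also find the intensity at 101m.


I₁d₁² = I₂d₂²
I at 34m = 17.4 × (7/34)² = 17.4 × 49/1156 = 852.6/1156 ≈ 0.7375
I at 101m = 17.4 × (7/101)² = 17.4 × 49/10201 = 852.6/10201 ≈ 0.0836
= 0.7375 and 0.0836

0.7375 and 0.0836


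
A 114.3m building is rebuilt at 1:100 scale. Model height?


Model size = real / scale
= 114.3 / 100
= 1.1430 m

1.1430 m


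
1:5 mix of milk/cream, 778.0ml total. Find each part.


Total parts = 1 + 5 = 6
milk: 778.0 × 1/6 = 129.7ml
cream: 778.0 × 5/6 = 648.3ml
= 129.7ml and 648.3ml

129.7ml and 648.3ml


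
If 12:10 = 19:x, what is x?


Cross multiply: 12 × x = 10 × 19
12x = 190
x = 190 / 12
= 15.83

15.83


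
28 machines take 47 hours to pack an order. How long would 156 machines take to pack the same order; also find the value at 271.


Inverse proportion: x × y = constant
k = 28 × 47 = 1316
At x=156: k/156 = 8.44
At x=271: k/271 = 4.86
= 8.44 and 4.86

8.44 and 4.86


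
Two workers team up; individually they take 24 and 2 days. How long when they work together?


Rate of A = 1/24 per day
Rate of B = 1/2 per day
Combined rate = 1/24 + 1/2 = 26/48 ≈ 0.5417 per day
Days = 1 / combined rate = 48/26
≈ 1.85 days

1.85 days


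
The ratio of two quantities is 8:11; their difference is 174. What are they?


Let A = 8k, B = 11k.
11k - 8k = 174
3k = 174 → k = 174/3 = 58
A = 8×58 = 464, B = 11×58 = 638
= A = 464, B = 638

A = 464, B = 638


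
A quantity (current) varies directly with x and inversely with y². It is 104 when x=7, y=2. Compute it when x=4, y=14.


z = k·x/y²
Solve for k using the known point: k = z·y²/x = 104×4/7 = 416/7 ≈ 59.4286
Now evaluate at x=4, y=14:
z = k × 4 / 196 = (416 × 4) / (7 × 196) = 1664/1372
≈ 1.2128

1.2128


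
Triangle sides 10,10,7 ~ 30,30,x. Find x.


Scale factor = 30/10 = 3
Missing side = 7 × 3
= 21.0

21.0


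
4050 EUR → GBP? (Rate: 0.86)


Amount × rate = 4050 × 0.86
= 3483.00 GBP

3483.00 GBP


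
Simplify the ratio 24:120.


GCD(24, 120) = 24
24/24 : 120/24
= 1:5

1:5


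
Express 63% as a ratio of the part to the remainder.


63% means 63 parts out of 100; remainder = 37
Part : remainder = 63:37
GCD = 1
= 63:37

63:37


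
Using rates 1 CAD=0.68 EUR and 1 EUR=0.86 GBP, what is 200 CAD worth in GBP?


Step 1: 200 CAD × 0.68 = 136.00 EUR
Step 2: 136.00 EUR × 0.86 = 116.96 GBP
Implied rate CAD→GBP = 0.68 × 0.86 = 0.5848
= 116.96 GBP

116.96 GBP


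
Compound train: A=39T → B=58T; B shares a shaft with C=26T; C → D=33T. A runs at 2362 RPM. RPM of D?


Stage 1: RPM_B = RPM_A × t_A/t_B = 2362 × 39/58 = 92118/58 ≈ 1588.24
B and C share a shaft → RPM_C = RPM_B
Stage 2: RPM_D = RPM_C × t_C/t_D = RPM_A × (t_A×t_C)/(t_B×t_D)
Overall ratio = (39×26)/(58×33) = 1014/1914
RPM_D = 2362 × 1014/1914 = 2395068/1914
≈ 1251.34 RPM

1251.34 RPM


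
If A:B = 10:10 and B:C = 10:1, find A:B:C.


Match B: multiply A:B by 10 → 100:100
Multiply B:C by 10 → 100:10
Combined: 100:100:10
GCD = 10
= 10:10:1

10:10:1


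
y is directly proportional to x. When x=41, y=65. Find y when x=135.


Direct proportion: y/x = constant
k = 65/41 ≈ 1.5854
y₂ = k × 135 = 65 × 135 / 41 = 8775/41
≈ 214.02

214.02


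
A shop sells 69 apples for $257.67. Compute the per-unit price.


Unit rate = total / quantity
= 257.67 / 69
= $3.73 per unit

$3.73 per unit


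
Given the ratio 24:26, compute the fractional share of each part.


Total parts = 24 + 26 = 50
First part: 24/50 = 12/25
Second part: 26/50 = 13/25
= 12/25 and 13/25

12/25 and 13/25


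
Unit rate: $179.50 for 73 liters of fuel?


Unit rate = total / quantity
= 179.50 / 73
= $2.46 per unit

$2.46 per unit


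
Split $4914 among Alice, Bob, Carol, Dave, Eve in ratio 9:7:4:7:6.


Total parts = 9 + 7 + 4 + 7 + 6 = 33
Alice: 4914 × 9/33 = 1340.18
Bob: 4914 × 7/33 = 1042.36
Carol: 4914 × 4/33 = 595.64
Dave: 4914 × 7/33 = 1042.36
Eve: 4914 × 6/33 = 893.45
= Alice: $1340.18, Bob: $1042.36, Carol: $595.64, Dave: $1042.36, Eve: $893.45

Alice: $1340.18, Bob: $1042.36, Carol: $595.64, Dave: $1042.36, Eve: $893.45


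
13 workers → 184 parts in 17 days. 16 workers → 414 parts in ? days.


Days ∝ work / workers, so d₂ = d₁ × (m₁/m₂) × (w₂/w₁)
Workers factor (inverse): 13/16 = 0.8125
Work factor (direct): 414/184 = 2.2500
d₂ = 17 × 13/16 × 414/184 = (17 × 13 × 414) / (16 × 184) = 91494/2944
≈ 31.08 days

31.08 days


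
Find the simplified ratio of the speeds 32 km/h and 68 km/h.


Ratio = 32:68
GCD = 4
Simplified = 8:17
Time ratio (same distance) = 17:8
Speed ratio = 8:17

8:17


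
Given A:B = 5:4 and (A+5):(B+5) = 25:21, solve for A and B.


Let A = 5k, B = 4k.
(5k + 5) / (4k + 5) = 25/21
Cross-multiply: 21(5k + 5) = 25(4k + 5)
105k + 105 = 100k + 125
105k - 100k = 125 - 105
5k = 20
k = 20/5 = 4
A = 5×4 = 20, B = 4×4 = 16
= A = 20, B = 16

A = 20, B = 16


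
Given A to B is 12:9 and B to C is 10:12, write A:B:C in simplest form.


Match B: multiply A:B by 10 → 120:90
Multiply B:C by 9 → 90:108
Combined: 120:90:108
GCD = 6
= 20:15:18

20:15:18


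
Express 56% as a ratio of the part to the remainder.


56% means 56 parts out of 100; remainder = 44
Part : remainder = 56:44
GCD = 4
= 14:11

14:11


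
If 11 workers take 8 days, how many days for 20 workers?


Inverse proportion: x × y = constant
k = 11 × 8 = 88
y₂ = k / 20 = 88 / 20
= 4.40

4.40


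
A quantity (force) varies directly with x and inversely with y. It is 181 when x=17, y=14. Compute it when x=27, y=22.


z = k·x/y
Solve for k using the known point: k = z·y/x = 181×14/17 = 2534/17 ≈ 149.0588
Now evaluate at x=27, y=22:
z = k × 27 / 22 = (2534 × 27) / (17 × 22) = 68418/374
≈ 182.9358

182.9358


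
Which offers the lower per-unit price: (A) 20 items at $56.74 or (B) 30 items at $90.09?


Deal A: $56.74/20 = $2.8370/unit
Deal B: $90.09/30 = $3.0030/unit
A is cheaper per unit
= Deal A

Deal A


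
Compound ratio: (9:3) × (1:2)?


Compound ratio = (9×1) : (3×2)
= 9:6
GCD = 3
= 3:2

3:2


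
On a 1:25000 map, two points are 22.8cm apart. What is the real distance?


Real distance = map distance × scale
= 22.8cm × 25000
= 570000 cm = 5700.0 m
= 5.700 km

5.700 km


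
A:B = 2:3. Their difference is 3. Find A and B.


Let A = 2k, B = 3k.
3k - 2k = 3
1k = 3 → k = 3/1 = 3
A = 2×3 = 6, B = 3×3 = 9
= A = 6, B = 9

A = 6, B = 9


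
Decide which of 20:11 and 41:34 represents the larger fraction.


20/11 = 1.8182
41/34 = 1.2059
1.8182 > 1.2059, so 20:11 is greater
= 20:11

20:11


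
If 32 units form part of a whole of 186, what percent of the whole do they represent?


Percentage = (part / whole) × 100
= (32 / 186) × 100
≈ 17.20%

17.20%


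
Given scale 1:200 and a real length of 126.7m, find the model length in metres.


Model size = real / scale
= 126.7 / 200
= 0.6335 m

0.6335 m


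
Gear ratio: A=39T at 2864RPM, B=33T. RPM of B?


Gear ratio = 39:33 = 13:11
RPM_B = RPM_A × (teeth_A / teeth_B)
= 2864 × (39/33)
= 3384.7 RPM

3384.7 RPM


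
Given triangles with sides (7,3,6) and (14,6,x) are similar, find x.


Scale factor = 14/7 = 2
Missing side = 6 × 2
= 12.0

12.0


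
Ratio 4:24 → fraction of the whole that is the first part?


Total parts = 4 + 24 = 28
First part: 4/28 = 1/7
= 1/7

1/7


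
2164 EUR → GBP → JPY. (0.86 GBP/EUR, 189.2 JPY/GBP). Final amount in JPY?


Step 1: 2164 EUR × 0.86 = 1861.04 GBP
Step 2: 1861.04 GBP × 189.2 = 352108.77 JPY
Implied rate EUR→JPY = 0.86 × 189.2 = 162.7120
= 352108.77 JPY

352108.77 JPY


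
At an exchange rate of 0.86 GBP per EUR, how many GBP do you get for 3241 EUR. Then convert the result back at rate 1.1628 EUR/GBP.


Amount × rate = 3241 × 0.86 = 2787.26 GBP
Round-trip: 2787.26 × 1.1628 = 3241.03 EUR
= 2787.26 GBP, then 3241.03 EUR

2787.26 GBP, then 3241.03 EUR


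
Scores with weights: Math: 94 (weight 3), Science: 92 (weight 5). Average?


Numerator = 94×3 + 92×5
= 282 + 460
= 742
Total weight = 8
Weighted avg = 742/8
= 92.75

92.75


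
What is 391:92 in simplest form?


GCD(391, 92) = 23
391/23 : 92/23
= 17:4

17:4


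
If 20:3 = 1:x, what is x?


Cross multiply: 20 × x = 3 × 1
20x = 3
x = 3 / 20
= 0.15

0.15


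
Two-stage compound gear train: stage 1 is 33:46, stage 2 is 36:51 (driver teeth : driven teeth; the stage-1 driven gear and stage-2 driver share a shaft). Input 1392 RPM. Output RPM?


Stage 1: RPM_B = RPM_A × t_A/t_B = 1392 × 33/46 = 45936/46 ≈ 998.61
B and C share a shaft → RPM_C = RPM_B
Stage 2: RPM_D = RPM_C × t_C/t_D = RPM_A × (t_A×t_C)/(t_B×t_D)
Overall ratio = (33×36)/(46×51) = 1188/2346
RPM_D = 1392 × 1188/2346 = 1653696/2346
≈ 704.90 RPM

704.90 RPM


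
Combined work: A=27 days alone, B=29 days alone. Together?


Rate of A = 1/27 per day
Rate of B = 1/29 per day
Combined rate = 1/27 + 1/29 = 56/783 ≈ 0.0715 per day
Days = 1 / combined rate = 783/56
≈ 13.98 days

13.98 days


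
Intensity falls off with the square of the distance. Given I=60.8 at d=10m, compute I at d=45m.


I₁d₁² = I₂d₂²
I₂ = I₁ × (d₁/d₂)²
= 60.8 × (10/45)²
= 60.8 × 100/2025
= 6080/2025
≈ 3.0025

3.0025


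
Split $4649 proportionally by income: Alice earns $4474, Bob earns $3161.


Total income = 4474 + 3161 = $7635
Alice: $4649 × 4474/7635 = $2724.25
Bob: $4649 × 3161/7635 = $1924.75
= Alice: $2724.25, Bob: $1924.75

Alice: $2724.25, Bob: $1924.75


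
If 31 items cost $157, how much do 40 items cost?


Direct proportion: y/x = constant
k = 157/31 ≈ 5.0645
y₂ = k × 40 = 157 × 40 / 31 = 6280/31
≈ 202.58

202.58


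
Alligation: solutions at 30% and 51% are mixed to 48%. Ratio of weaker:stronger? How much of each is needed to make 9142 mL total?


Let x parts of 30% mix with y parts of 51%.
30x + 51y = 48(x + y)
30x + 51y = 48x + 48y
x(30 - 48) = y(48 - 51)
x/y = (51 - 48)/(48 - 30) = 3/18
Simplify: 1:6
Total parts = 7; one part = 9142/7 = 1306.00 mL
30% solution: 1×1306.00 = 1306.00 mL
51% solution: 6×1306.00 = 7836.00 mL
= ratio 1:6; 1306.00 mL and 7836.00 mL

ratio 1:6; 1306.00 mL and 7836.00 mL


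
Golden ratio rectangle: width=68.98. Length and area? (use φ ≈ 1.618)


φ = (1 + √5) / 2 ≈ 1.618
Length = width × φ = 68.98 × 1.618 = 111.60964
≈ 111.61
Area = width × length = 68.98 × 111.60964 = 7698.8329672 ≈ 7698.83
= Length: 111.61, Area: 7698.83

Length: 111.61, Area: 7698.83


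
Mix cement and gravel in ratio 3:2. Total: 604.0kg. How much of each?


Total parts = 3 + 2 = 5
cement: 604.0 × 3/5 = 362.4kg
gravel: 604.0 × 2/5 = 241.6kg
= 362.4kg and 241.6kg

362.4kg and 241.6kg


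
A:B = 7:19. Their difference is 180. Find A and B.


Let A = 7k, B = 19k.
19k - 7k = 180
12k = 180 → k = 180/12 = 15
A = 7×15 = 105, B = 19×15 = 285
= A = 105, B = 285

A = 105, B = 285


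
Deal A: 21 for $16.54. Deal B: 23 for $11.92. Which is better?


Deal A: $16.54/21 = $0.7876/unit
Deal B: $11.92/23 = $0.5183/unit
B is cheaper per unit
= Deal B

Deal B


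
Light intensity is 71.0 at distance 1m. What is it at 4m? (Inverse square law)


I₁d₁² = I₂d₂²
I₂ = I₁ × (d₁/d₂)²
= 71.0 × (1/4)²
= 71.0 × 1/16
= 71/16
= 4.4375

4.4375


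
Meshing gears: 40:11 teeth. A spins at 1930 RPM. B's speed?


Gear ratio = 40:11 = 40:11
RPM_B = RPM_A × (teeth_A / teeth_B)
= 1930 × (40/11)
= 7018.2 RPM

7018.2 RPM


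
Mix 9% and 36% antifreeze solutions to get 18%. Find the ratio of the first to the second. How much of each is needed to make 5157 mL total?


Let x parts of 9% mix with y parts of 36%.
9x + 36y = 18(x + y)
9x + 36y = 18x + 18y
x(9 - 18) = y(18 - 36)
x/y = (36 - 18)/(18 - 9) = 18/9
Simplify: 2:1
Total parts = 3; one part = 5157/3 = 1719.00 mL
9% solution: 2×1719.00 = 3438.00 mL
36% solution: 1×1719.00 = 1719.00 mL
= ratio 2:1; 3438.00 mL and 1719.00 mL

ratio 2:1; 3438.00 mL and 1719.00 mL


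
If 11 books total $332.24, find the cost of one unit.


Unit rate = total / quantity
= 332.24 / 11
= $30.20 per unit

$30.20 per unit


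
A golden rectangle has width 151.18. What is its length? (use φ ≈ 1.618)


φ = (1 + √5) / 2 ≈ 1.618
Length = width × φ = 151.18 × 1.618 = 244.60924
≈ 244.61

244.61


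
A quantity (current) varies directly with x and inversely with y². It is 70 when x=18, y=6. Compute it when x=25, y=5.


z = k·x/y²
Solve for k using the known point: k = z·y²/x = 70×36/18 = 2520/18 = 140.0000
Now evaluate at x=25, y=5:
z = k × 25 / 25 = (2520 × 25) / (18 × 25) = 63000/450
= 140.0000

140.0000


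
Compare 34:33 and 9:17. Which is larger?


34/33 = 1.0303
9/17 = 0.5294
1.0303 > 0.5294, so 34:33 is greater
= 34:33

34:33


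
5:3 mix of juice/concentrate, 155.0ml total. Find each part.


Total parts = 5 + 3 = 8
juice: 155.0 × 5/8 = 96.9ml
concentrate: 155.0 × 3/8 = 58.1ml
= 96.9ml and 58.1ml

96.9ml and 58.1ml


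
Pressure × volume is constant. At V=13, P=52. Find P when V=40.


Inverse proportion: x × y = constant
k = 13 × 52 = 676
y₂ = k / 40 = 676 / 40
= 16.90

16.90


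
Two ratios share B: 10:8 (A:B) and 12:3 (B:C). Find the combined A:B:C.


Match B: multiply A:B by 12 → 120:96
Multiply B:C by 8 → 96:24
Combined: 120:96:24
GCD = 24
= 5:4:1

5:4:1


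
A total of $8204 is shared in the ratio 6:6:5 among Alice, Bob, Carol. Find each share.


Total parts = 6 + 6 + 5 = 17
Alice: 8204 × 6/17 = 2895.53
Bob: 8204 × 6/17 = 2895.53
Carol: 8204 × 5/17 = 2412.94
= Alice: $2895.53, Bob: $2895.53, Carol: $2412.94

Alice: $2895.53, Bob: $2895.53, Carol: $2412.94


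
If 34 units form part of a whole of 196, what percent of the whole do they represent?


Percentage = (part / whole) × 100
= (34 / 196) × 100
≈ 17.35%

17.35%


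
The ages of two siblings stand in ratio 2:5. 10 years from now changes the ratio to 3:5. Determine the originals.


Let A = 2k, B = 5k.
(2k + 10) / (5k + 10) = 3/5
Cross-multiply: 5(2k + 10) = 3(5k + 10)
10k + 50 = 15k + 30
10k - 15k = 30 - 50
-5k = -20
k = -20/-5 = 4
A = 2×4 = 8, B = 5×4 = 20
= A = 8, B = 20

A = 8, B = 20


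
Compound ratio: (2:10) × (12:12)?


Compound ratio = (2×12) : (10×12)
= 24:120
GCD = 24
= 1:5

1:5


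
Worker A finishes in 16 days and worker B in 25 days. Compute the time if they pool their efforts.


Rate of A = 1/16 per day
Rate of B = 1/25 per day
Combined rate = 1/16 + 1/25 = 41/400 = 0.1025 per day
Days = 1 / combined rate = 400/41
≈ 9.76 days

9.76 days


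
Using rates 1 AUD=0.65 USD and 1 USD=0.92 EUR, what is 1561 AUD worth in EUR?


Step 1: 1561 AUD × 0.65 = 1014.65 USD
Step 2: 1014.65 USD × 0.92 = 933.48 EUR
Implied rate AUD→EUR = 0.65 × 0.92 = 0.5980
= 933.48 EUR

933.48 EUR


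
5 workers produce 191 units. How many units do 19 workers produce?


Direct proportion: y/x = constant
k = 191/5 = 38.2000
y₂ = k × 19 = 191 × 19 / 5 = 3629/5
= 725.80

725.80


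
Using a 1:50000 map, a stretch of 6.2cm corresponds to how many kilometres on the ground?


Real distance = map distance × scale
= 6.2cm × 50000
= 310000 cm = 3100.0 m
= 3.100 km

3.100 km


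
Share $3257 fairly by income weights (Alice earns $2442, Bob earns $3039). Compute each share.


Total income = 2442 + 3039 = $5481
Alice: $3257 × 2442/5481 = $1451.12
Bob: $3257 × 3039/5481 = $1805.88
= Alice: $1451.12, Bob: $1805.88

Alice: $1451.12, Bob: $1805.88


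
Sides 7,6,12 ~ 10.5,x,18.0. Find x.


Scale factor = 10.5/7 = 1.5
Missing side = 6 × 1.5
= 9.0

9.0


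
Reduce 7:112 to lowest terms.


GCD(7, 112) = 7
7/7 : 112/7
= 1:16

1:16


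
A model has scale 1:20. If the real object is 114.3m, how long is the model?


Model size = real / scale
= 114.3 / 20
= 5.7150 m

5.7150 m


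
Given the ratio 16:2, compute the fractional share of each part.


Total parts = 16 + 2 = 18
First part: 16/18 = 8/9
Second part: 2/18 = 1/9
= 8/9 and 1/9

8/9 and 1/9


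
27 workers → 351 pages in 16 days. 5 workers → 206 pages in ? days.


Days ∝ work / workers, so d₂ = d₁ × (m₁/m₂) × (w₂/w₁)
Workers factor (inverse): 27/5 = 5.4000
Work factor (direct): 206/351 ≈ 0.5869
d₂ = 16 × 27/5 × 206/351 = (16 × 27 × 206) / (5 × 351) = 88992/1755
≈ 50.71 days

50.71 days


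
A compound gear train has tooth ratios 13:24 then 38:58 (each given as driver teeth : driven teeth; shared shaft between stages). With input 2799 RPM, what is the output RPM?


Stage 1: RPM_B = RPM_A × t_A/t_B = 2799 × 13/24 = 36387/24 ≈ 1516.13
B and C share a shaft → RPM_C = RPM_B
Stage 2: RPM_D = RPM_C × t_C/t_D = RPM_A × (t_A×t_C)/(t_B×t_D)
Overall ratio = (13×38)/(24×58) = 494/1392
RPM_D = 2799 × 494/1392 = 1382706/1392
≈ 993.32 RPM

993.32 RPM


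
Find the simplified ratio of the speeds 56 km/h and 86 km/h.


Ratio = 56:86
GCD = 2
Simplified = 28:43
Time ratio (same distance) = 43:28
Speed ratio = 28:43

28:43


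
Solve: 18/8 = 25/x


Cross multiply: 18 × x = 8 × 25
18x = 200
x = 200 / 18
= 11.11

11.11


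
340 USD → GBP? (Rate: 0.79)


Amount × rate = 340 × 0.79
= 268.60 GBP

268.60 GBP


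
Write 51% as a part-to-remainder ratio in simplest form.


51% means 51 parts out of 100; remainder = 49
Part : remainder = 51:49
GCD = 1
= 51:49

51:49


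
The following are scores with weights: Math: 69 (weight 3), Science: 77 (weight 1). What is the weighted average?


Numerator = 69×3 + 77×1
= 207 + 77
= 284
Total weight = 4
Weighted avg = 284/4
= 71.00

71.00


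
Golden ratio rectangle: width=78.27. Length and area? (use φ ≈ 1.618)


φ = (1 + √5) / 2 ≈ 1.618
Length = width × φ = 78.27 × 1.618 = 126.64086
≈ 126.64
Area = width × length = 78.27 × 126.64086 = 9912.1801122 ≈ 9912.18
= Length: 126.64, Area: 9912.18

Length: 126.64, Area: 9912.18


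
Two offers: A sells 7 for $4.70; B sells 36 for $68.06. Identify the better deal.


Deal A: $4.70/7 = $0.6714/unit
Deal B: $68.06/36 = $1.8906/unit
A is cheaper per unit
= Deal A

Deal A


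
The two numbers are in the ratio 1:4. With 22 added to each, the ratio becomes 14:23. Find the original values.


Let A = 1k, B = 4k.
(1k + 22) / (4k + 22) = 14/23
Cross-multiply: 23(1k + 22) = 14(4k + 22)
23k + 506 = 56k + 308
23k - 56k = 308 - 506
-33k = -198
k = -198/-33 = 6
A = 1×6 = 6, B = 4×6 = 24
= A = 6, B = 24

A = 6, B = 24


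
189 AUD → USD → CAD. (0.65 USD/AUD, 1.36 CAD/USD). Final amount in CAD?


Step 1: 189 AUD × 0.65 = 122.85 USD
Step 2: 122.85 USD × 1.36 = 167.08 CAD
Implied rate AUD→CAD = 0.65 × 1.36 = 0.8840
= 167.08 CAD

167.08 CAD


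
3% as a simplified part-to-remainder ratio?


3% means 3 parts out of 100; remainder = 97
Part : remainder = 3:97
GCD = 1
= 3:97

3:97


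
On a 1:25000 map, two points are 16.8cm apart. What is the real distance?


Real distance = map distance × scale
= 16.8cm × 25000
= 420000 cm = 4200.0 m
= 4.200 km

4.200 km


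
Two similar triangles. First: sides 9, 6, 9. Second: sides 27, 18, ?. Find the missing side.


Scale factor = 27/9 = 3
Missing side = 9 × 3
= 27.0

27.0


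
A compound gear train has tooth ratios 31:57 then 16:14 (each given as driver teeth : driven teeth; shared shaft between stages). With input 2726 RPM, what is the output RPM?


Stage 1: RPM_B = RPM_A × t_A/t_B = 2726 × 31/57 = 84506/57 ≈ 1482.56
B and C share a shaft → RPM_C = RPM_B
Stage 2: RPM_D = RPM_C × t_C/t_D = RPM_A × (t_A×t_C)/(t_B×t_D)
Overall ratio = (31×16)/(57×14) = 496/798
RPM_D = 2726 × 496/798 = 1352096/798
≈ 1694.36 RPM

1694.36 RPM


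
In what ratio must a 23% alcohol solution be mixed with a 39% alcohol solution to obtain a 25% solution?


Let x parts of 23% mix with y parts of 39%.
23x + 39y = 25(x + y)
23x + 39y = 25x + 25y
x(23 - 25) = y(25 - 39)
x/y = (39 - 25)/(25 - 23) = 14/2
Simplify: 7:1
= 7:1

7:1


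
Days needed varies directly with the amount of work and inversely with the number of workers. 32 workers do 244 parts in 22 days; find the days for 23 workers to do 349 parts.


Days ∝ work / workers, so d₂ = d₁ × (m₁/m₂) × (w₂/w₁)
Workers factor (inverse): 32/23 ≈ 1.3913
Work factor (direct): 349/244 ≈ 1.4303
d₂ = 22 × 32/23 × 349/244 = (22 × 32 × 349) / (23 × 244) = 245696/5612
≈ 43.78 days

43.78 days


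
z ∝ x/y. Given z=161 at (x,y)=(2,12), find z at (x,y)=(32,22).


z = k·x/y
Solve for k using the known point: k = z·y/x = 161×12/2 = 1932/2 = 966.0000
Now evaluate at x=32, y=22:
z = k × 32 / 22 = (1932 × 32) / (2 × 22) = 61824/44
≈ 1405.0909

1405.0909


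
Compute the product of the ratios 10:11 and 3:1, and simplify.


Compound ratio = (10×3) : (11×1)
= 30:11
GCD = 1
= 30:11

30:11


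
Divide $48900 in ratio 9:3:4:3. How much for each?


Total parts = 9 + 3 + 4 + 3 = 19
Part 1: 48900 × 9/19 = 23163.16
Part 2: 48900 × 3/19 = 7721.05
Part 3: 48900 × 4/19 = 10294.74
Part 4: 48900 × 3/19 = 7721.05
= Part 1: $23163.16, Part 2: $7721.05, Part 3: $10294.74, Part 4: $7721.05

Part 1: $23163.16, Part 2: $7721.05, Part 3: $10294.74, Part 4: $7721.05


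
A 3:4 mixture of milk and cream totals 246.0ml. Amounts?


Total parts = 3 + 4 = 7
milk: 246.0 × 3/7 = 105.4ml
cream: 246.0 × 4/7 = 140.6ml
= 105.4ml and 140.6ml

105.4ml and 140.6ml


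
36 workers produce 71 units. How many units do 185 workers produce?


Direct proportion: y/x = constant
k = 71/36 ≈ 1.9722
y₂ = k × 185 = 71 × 185 / 36 = 13135/36
≈ 364.86

364.86


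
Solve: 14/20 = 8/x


Cross multiply: 14 × x = 20 × 8
14x = 160
x = 160 / 14
= 11.43

11.43


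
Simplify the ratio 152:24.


GCD(152, 24) = 8
152/8 : 24/8
= 19:3

19:3


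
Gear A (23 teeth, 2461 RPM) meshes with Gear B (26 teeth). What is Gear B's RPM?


Gear ratio = 23:26 = 23:26
RPM_B = RPM_A × (teeth_A / teeth_B)
= 2461 × (23/26)
= 2177.0 RPM

2177.0 RPM


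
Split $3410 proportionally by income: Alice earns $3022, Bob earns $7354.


Total income = 3022 + 7354 = $10376
Alice: $3410 × 3022/10376 = $993.16
Bob: $3410 × 7354/10376 = $2416.84
= Alice: $993.16, Bob: $2416.84

Alice: $993.16, Bob: $2416.84


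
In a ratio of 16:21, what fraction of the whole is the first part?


Total parts = 16 + 21 = 37
First part: 16/37 = 16/37
= 16/37

16/37


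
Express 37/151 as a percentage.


Percentage = (part / whole) × 100
= (37 / 151) × 100
≈ 24.50%

24.50%


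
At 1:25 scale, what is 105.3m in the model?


Model size = real / scale
= 105.3 / 25
= 4.2120 m

4.2120 m


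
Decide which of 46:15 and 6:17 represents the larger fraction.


46/15 = 3.0667
6/17 = 0.3529
3.0667 > 0.3529, so 46:15 is greater
= 46:15

46:15


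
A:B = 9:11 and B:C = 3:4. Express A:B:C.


Match B: multiply A:B by 3 → 27:33
Multiply B:C by 11 → 33:44
Combined: 27:33:44
GCD = 1
= 27:33:44

27:33:44


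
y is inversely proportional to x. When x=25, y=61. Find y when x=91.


Inverse proportion: x × y = constant
k = 25 × 61 = 1525
y₂ = k / 91 = 1525 / 91
= 16.76

16.76


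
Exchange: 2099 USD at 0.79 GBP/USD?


Amount × rate = 2099 × 0.79
= 1658.21 GBP

1658.21 GBP


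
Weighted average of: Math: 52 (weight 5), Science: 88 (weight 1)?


Numerator = 52×5 + 88×1
= 260 + 88
= 348
Total weight = 6
Weighted avg = 348/6
= 58.00

58.00


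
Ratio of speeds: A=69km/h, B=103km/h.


Ratio = 69:103
GCD = 1
Simplified = 69:103
Time ratio (same distance) = 103:69
Speed ratio = 69:103

69:103


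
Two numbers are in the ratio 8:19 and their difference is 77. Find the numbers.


Let A = 8k, B = 19k.
19k - 8k = 77
11k = 77 → k = 77/11 = 7
A = 8×7 = 56, B = 19×7 = 133
= A = 56, B = 133

A = 56, B = 133


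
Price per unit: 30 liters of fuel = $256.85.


Unit rate = total / quantity
= 256.85 / 30
= $8.56 per unit

$8.56 per unit


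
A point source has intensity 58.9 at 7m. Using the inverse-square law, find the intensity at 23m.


I₁d₁² = I₂d₂²
I₂ = I₁ × (d₁/d₂)²
= 58.9 × (7/23)²
= 58.9 × 49/529
= 2886.1/529
≈ 5.4558

5.4558


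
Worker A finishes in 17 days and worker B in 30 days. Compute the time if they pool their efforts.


Rate of A = 1/17 per day
Rate of B = 1/30 per day
Combined rate = 1/17 + 1/30 = 47/510 ≈ 0.0922 per day
Days = 1 / combined rate = 510/47
≈ 10.85 days

10.85 days


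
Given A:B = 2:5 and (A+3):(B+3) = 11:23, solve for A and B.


Let A = 2k, B = 5k.
(2k + 3) / (5k + 3) = 11/23
Cross-multiply: 23(2k + 3) = 11(5k + 3)
46k + 69 = 55k + 33
46k - 55k = 33 - 69
-9k = -36
k = -36/-9 = 4
A = 2×4 = 8, B = 5×4 = 20
= A = 8, B = 20

A = 8, B = 20


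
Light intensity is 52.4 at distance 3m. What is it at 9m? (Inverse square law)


I₁d₁² = I₂d₂²
I₂ = I₁ × (d₁/d₂)²
= 52.4 × (3/9)²
= 52.4 × 9/81
= 471.6/81
≈ 5.8222

5.8222


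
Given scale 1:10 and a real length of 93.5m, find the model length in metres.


Model size = real / scale
= 93.5 / 10
= 9.3500 m

9.3500 m


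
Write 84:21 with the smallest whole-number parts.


GCD(84, 21) = 21
84/21 : 21/21
= 4:1

4:1


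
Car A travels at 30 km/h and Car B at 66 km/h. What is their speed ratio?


Ratio = 30:66
GCD = 6
Simplified = 5:11
Time ratio (same distance) = 11:5
Speed ratio = 5:11

5:11


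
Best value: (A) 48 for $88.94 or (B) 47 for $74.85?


Deal A: $88.94/48 = $1.8529/unit
Deal B: $74.85/47 = $1.5926/unit
B is cheaper per unit
= Deal B

Deal B


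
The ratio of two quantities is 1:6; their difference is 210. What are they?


Let A = 1k, B = 6k.
6k - 1k = 210
5k = 210 → k = 210/5 = 42
A = 1×42 = 42, B = 6×42 = 252
= A = 42, B = 252

A = 42, B = 252


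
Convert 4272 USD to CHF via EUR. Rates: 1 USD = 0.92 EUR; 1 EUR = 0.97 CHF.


Step 1: 4272 USD × 0.92 = 3930.24 EUR
Step 2: 3930.24 EUR × 0.97 = 3812.33 CHF
Implied rate USD→CHF = 0.92 × 0.97 = 0.8924
= 3812.33 CHF

3812.33 CHF


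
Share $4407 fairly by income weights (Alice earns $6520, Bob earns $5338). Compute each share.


Total income = 6520 + 5338 = $11858
Alice: $4407 × 6520/11858 = $2423.14
Bob: $4407 × 5338/11858 = $1983.86
= Alice: $2423.14, Bob: $1983.86

Alice: $2423.14, Bob: $1983.86


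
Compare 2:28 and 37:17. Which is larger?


2/28 = 0.0714
37/17 = 2.1765
0.0714 < 2.1765, so 2:28 is less
= 37:17

37:17


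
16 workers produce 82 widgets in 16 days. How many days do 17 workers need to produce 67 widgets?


Days ∝ work / workers, so d₂ = d₁ × (m₁/m₂) × (w₂/w₁)
Workers factor (inverse): 16/17 ≈ 0.9412
Work factor (direct): 67/82 ≈ 0.8171
d₂ = 16 × 16/17 × 67/82 = (16 × 16 × 67) / (17 × 82) = 17152/1394
≈ 12.30 days

12.30 days


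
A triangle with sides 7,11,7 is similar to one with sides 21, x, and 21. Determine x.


Scale factor = 21/7 = 3
Missing side = 11 × 3
= 33.0

33.0


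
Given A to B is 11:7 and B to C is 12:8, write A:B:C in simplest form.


Match B: multiply A:B by 12 → 132:84
Multiply B:C by 7 → 84:56
Combined: 132:84:56
GCD = 4
= 33:21:14

33:21:14


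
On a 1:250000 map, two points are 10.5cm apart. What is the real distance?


Real distance = map distance × scale
= 10.5cm × 250000
= 2625000 cm = 26250.0 m
= 26.250 km

26.250 km
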